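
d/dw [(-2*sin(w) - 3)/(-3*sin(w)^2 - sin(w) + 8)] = (-18*sin(w) + 3*cos(2*w) - 22)*cos(w)/(3*sin(w)^2 + sin(w) - 8)^2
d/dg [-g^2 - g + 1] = -2*g - 1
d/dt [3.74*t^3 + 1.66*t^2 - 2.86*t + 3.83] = 11.22*t^2 + 3.32*t - 2.86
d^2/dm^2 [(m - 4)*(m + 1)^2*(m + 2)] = 12*m^2 - 22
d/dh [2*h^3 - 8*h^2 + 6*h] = 6*h^2 - 16*h + 6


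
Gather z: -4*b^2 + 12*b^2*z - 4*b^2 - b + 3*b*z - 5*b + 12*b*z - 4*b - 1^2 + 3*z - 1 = -8*b^2 - 10*b + z*(12*b^2 + 15*b + 3) - 2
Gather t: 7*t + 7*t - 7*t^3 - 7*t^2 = -7*t^3 - 7*t^2 + 14*t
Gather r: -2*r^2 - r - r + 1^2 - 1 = -2*r^2 - 2*r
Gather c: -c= -c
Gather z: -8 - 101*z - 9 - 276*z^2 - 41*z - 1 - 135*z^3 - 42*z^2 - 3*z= -135*z^3 - 318*z^2 - 145*z - 18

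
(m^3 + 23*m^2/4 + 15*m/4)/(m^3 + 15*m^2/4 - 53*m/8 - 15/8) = 2*m*(4*m + 3)/(8*m^2 - 10*m - 3)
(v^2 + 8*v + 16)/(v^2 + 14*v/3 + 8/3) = 3*(v + 4)/(3*v + 2)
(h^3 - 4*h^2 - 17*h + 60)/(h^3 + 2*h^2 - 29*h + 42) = (h^2 - h - 20)/(h^2 + 5*h - 14)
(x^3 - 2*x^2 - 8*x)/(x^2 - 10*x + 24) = x*(x + 2)/(x - 6)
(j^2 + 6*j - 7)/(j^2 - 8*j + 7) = (j + 7)/(j - 7)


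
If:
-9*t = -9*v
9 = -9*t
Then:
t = -1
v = -1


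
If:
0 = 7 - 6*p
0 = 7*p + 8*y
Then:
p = 7/6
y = -49/48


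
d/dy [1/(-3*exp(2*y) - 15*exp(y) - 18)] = (2*exp(y) + 5)*exp(y)/(3*(exp(2*y) + 5*exp(y) + 6)^2)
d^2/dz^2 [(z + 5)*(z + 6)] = 2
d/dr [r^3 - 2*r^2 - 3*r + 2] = 3*r^2 - 4*r - 3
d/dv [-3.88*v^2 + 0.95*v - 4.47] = 0.95 - 7.76*v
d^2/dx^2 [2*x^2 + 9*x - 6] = 4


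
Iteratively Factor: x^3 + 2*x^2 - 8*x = (x)*(x^2 + 2*x - 8) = x*(x + 4)*(x - 2)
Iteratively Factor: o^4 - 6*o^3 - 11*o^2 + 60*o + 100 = (o + 2)*(o^3 - 8*o^2 + 5*o + 50) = (o - 5)*(o + 2)*(o^2 - 3*o - 10) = (o - 5)*(o + 2)^2*(o - 5)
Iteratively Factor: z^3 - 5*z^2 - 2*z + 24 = (z + 2)*(z^2 - 7*z + 12) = (z - 4)*(z + 2)*(z - 3)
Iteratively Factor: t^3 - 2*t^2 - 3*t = (t)*(t^2 - 2*t - 3) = t*(t - 3)*(t + 1)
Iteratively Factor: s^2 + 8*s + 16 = (s + 4)*(s + 4)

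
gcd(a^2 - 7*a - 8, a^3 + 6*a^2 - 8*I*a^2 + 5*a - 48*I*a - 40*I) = a + 1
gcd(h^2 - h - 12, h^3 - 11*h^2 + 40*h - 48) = h - 4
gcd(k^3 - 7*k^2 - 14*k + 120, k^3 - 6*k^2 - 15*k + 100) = k^2 - k - 20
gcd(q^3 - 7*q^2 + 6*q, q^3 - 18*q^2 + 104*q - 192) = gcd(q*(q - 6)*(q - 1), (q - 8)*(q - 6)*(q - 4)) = q - 6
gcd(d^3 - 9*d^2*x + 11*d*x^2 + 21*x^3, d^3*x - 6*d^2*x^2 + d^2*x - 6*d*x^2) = 1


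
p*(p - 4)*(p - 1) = p^3 - 5*p^2 + 4*p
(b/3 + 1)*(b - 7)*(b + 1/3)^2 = b^4/3 - 10*b^3/9 - 212*b^2/27 - 130*b/27 - 7/9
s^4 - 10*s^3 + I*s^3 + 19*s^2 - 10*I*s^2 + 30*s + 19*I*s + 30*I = (s - 6)*(s - 5)*(s + 1)*(s + I)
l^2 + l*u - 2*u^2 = (l - u)*(l + 2*u)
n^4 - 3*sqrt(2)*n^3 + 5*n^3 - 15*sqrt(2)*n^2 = n^2*(n + 5)*(n - 3*sqrt(2))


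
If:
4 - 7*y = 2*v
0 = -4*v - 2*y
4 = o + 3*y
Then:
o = 2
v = -1/3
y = 2/3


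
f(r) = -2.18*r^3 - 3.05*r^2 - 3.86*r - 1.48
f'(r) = -6.54*r^2 - 6.1*r - 3.86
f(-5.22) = 245.64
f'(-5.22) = -150.22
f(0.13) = -2.04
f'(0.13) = -4.76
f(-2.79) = 32.89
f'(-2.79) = -37.75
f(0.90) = -9.01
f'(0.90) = -14.65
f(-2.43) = 21.17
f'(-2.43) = -27.66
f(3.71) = -169.10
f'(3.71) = -116.51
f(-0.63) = 0.29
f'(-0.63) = -2.61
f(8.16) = -1420.54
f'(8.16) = -489.11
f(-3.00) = 41.51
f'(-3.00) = -44.42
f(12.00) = -4254.04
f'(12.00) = -1018.82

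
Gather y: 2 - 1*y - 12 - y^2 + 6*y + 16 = -y^2 + 5*y + 6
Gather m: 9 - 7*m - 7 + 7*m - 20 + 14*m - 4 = 14*m - 22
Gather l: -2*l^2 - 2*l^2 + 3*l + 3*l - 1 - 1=-4*l^2 + 6*l - 2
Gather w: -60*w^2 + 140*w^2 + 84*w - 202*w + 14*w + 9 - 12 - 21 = 80*w^2 - 104*w - 24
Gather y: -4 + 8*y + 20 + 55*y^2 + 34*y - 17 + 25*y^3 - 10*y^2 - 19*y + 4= 25*y^3 + 45*y^2 + 23*y + 3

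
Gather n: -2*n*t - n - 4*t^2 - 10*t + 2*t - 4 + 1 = n*(-2*t - 1) - 4*t^2 - 8*t - 3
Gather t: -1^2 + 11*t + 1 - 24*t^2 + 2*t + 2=-24*t^2 + 13*t + 2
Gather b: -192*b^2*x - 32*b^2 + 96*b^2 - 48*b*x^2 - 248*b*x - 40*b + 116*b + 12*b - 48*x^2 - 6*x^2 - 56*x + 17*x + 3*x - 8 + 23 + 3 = b^2*(64 - 192*x) + b*(-48*x^2 - 248*x + 88) - 54*x^2 - 36*x + 18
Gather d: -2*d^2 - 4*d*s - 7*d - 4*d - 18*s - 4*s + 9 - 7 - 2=-2*d^2 + d*(-4*s - 11) - 22*s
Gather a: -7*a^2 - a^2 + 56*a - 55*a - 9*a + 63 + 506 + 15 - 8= -8*a^2 - 8*a + 576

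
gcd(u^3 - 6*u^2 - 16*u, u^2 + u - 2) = u + 2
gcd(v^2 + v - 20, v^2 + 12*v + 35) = v + 5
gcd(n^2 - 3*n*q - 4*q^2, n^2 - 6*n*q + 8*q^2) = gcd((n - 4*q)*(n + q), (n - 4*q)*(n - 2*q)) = -n + 4*q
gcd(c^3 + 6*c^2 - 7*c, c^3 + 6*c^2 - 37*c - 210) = c + 7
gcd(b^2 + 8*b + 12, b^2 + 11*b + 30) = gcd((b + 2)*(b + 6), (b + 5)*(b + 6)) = b + 6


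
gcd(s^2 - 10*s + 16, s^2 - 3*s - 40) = s - 8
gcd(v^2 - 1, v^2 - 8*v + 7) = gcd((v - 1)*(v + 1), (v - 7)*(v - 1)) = v - 1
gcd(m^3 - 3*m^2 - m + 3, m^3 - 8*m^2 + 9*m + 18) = m^2 - 2*m - 3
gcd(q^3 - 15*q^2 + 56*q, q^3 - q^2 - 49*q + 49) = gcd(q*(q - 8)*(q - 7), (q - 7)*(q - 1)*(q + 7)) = q - 7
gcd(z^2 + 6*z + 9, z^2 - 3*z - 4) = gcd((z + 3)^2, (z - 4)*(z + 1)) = 1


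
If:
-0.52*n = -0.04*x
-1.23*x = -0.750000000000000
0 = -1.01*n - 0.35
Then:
No Solution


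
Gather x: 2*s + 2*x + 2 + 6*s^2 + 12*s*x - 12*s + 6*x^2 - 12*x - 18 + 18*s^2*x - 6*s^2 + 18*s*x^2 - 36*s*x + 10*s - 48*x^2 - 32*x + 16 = x^2*(18*s - 42) + x*(18*s^2 - 24*s - 42)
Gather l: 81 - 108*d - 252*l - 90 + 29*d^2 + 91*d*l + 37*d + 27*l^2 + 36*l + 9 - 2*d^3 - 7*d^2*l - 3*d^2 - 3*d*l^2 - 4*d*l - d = -2*d^3 + 26*d^2 - 72*d + l^2*(27 - 3*d) + l*(-7*d^2 + 87*d - 216)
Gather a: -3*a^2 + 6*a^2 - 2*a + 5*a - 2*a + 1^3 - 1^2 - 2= 3*a^2 + a - 2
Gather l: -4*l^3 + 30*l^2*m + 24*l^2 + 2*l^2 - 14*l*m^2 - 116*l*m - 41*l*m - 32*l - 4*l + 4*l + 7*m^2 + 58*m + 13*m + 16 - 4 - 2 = -4*l^3 + l^2*(30*m + 26) + l*(-14*m^2 - 157*m - 32) + 7*m^2 + 71*m + 10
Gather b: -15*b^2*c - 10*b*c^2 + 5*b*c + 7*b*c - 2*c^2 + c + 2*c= -15*b^2*c + b*(-10*c^2 + 12*c) - 2*c^2 + 3*c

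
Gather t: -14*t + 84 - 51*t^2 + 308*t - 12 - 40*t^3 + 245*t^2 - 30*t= -40*t^3 + 194*t^2 + 264*t + 72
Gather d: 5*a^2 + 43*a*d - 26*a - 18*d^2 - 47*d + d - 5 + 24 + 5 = 5*a^2 - 26*a - 18*d^2 + d*(43*a - 46) + 24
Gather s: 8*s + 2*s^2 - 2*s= 2*s^2 + 6*s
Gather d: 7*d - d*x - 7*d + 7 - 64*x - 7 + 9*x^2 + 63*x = -d*x + 9*x^2 - x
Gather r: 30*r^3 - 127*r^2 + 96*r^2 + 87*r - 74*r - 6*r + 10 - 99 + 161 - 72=30*r^3 - 31*r^2 + 7*r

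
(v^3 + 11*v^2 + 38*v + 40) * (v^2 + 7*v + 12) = v^5 + 18*v^4 + 127*v^3 + 438*v^2 + 736*v + 480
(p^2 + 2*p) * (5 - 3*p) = -3*p^3 - p^2 + 10*p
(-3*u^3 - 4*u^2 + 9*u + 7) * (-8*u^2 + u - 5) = 24*u^5 + 29*u^4 - 61*u^3 - 27*u^2 - 38*u - 35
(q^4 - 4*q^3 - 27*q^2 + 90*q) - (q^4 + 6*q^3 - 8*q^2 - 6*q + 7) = -10*q^3 - 19*q^2 + 96*q - 7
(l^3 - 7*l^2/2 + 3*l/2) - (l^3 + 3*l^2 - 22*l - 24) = -13*l^2/2 + 47*l/2 + 24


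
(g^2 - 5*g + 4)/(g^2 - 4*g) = (g - 1)/g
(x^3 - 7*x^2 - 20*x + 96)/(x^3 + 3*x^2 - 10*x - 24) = (x - 8)/(x + 2)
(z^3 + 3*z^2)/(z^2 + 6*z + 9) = z^2/(z + 3)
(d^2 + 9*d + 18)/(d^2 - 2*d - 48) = (d + 3)/(d - 8)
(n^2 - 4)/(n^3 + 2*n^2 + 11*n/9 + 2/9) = 9*(n^2 - 4)/(9*n^3 + 18*n^2 + 11*n + 2)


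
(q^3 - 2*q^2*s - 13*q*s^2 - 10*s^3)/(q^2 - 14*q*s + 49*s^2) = (q^3 - 2*q^2*s - 13*q*s^2 - 10*s^3)/(q^2 - 14*q*s + 49*s^2)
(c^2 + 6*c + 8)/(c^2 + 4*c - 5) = (c^2 + 6*c + 8)/(c^2 + 4*c - 5)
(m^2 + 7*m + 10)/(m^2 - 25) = (m + 2)/(m - 5)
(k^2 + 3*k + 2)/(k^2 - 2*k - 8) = (k + 1)/(k - 4)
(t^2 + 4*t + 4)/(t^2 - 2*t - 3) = (t^2 + 4*t + 4)/(t^2 - 2*t - 3)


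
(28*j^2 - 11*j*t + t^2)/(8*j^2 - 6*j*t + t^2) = (-7*j + t)/(-2*j + t)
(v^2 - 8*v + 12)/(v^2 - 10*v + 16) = (v - 6)/(v - 8)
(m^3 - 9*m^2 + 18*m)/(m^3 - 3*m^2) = (m - 6)/m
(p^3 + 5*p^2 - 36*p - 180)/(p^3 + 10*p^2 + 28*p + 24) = (p^2 - p - 30)/(p^2 + 4*p + 4)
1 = 1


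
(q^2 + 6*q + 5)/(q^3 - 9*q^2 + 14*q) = (q^2 + 6*q + 5)/(q*(q^2 - 9*q + 14))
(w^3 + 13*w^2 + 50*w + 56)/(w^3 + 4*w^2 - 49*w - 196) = (w + 2)/(w - 7)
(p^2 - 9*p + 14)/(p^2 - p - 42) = (p - 2)/(p + 6)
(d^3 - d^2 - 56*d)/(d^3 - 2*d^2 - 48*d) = (d + 7)/(d + 6)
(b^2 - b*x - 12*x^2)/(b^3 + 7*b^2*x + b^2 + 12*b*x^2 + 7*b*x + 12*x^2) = (b - 4*x)/(b^2 + 4*b*x + b + 4*x)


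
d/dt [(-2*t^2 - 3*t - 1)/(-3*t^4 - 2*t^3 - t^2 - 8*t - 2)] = (-12*t^5 - 31*t^4 - 24*t^3 + 7*t^2 + 6*t - 2)/(9*t^8 + 12*t^7 + 10*t^6 + 52*t^5 + 45*t^4 + 24*t^3 + 68*t^2 + 32*t + 4)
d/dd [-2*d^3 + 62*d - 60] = 62 - 6*d^2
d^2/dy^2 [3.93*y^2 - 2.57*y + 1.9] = 7.86000000000000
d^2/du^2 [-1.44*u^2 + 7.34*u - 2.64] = -2.88000000000000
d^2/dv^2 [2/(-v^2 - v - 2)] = 4*(v^2 + v - (2*v + 1)^2 + 2)/(v^2 + v + 2)^3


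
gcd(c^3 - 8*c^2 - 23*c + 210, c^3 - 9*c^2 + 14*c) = c - 7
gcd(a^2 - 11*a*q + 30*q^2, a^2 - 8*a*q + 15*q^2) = -a + 5*q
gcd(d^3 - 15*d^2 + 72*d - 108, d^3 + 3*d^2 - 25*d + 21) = d - 3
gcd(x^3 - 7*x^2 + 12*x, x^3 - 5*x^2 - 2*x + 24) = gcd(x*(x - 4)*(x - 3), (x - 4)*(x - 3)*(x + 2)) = x^2 - 7*x + 12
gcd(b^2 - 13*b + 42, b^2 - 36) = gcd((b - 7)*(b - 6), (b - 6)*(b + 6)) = b - 6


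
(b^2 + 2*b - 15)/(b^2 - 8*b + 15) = (b + 5)/(b - 5)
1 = 1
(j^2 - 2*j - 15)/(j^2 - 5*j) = (j + 3)/j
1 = 1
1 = 1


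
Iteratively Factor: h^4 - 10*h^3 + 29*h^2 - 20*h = (h - 5)*(h^3 - 5*h^2 + 4*h) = (h - 5)*(h - 4)*(h^2 - h) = h*(h - 5)*(h - 4)*(h - 1)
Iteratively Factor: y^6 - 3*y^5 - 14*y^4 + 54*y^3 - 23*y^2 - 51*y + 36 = (y + 4)*(y^5 - 7*y^4 + 14*y^3 - 2*y^2 - 15*y + 9) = (y - 1)*(y + 4)*(y^4 - 6*y^3 + 8*y^2 + 6*y - 9) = (y - 1)^2*(y + 4)*(y^3 - 5*y^2 + 3*y + 9) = (y - 1)^2*(y + 1)*(y + 4)*(y^2 - 6*y + 9) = (y - 3)*(y - 1)^2*(y + 1)*(y + 4)*(y - 3)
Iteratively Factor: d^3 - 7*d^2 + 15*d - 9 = (d - 1)*(d^2 - 6*d + 9) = (d - 3)*(d - 1)*(d - 3)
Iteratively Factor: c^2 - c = (c)*(c - 1)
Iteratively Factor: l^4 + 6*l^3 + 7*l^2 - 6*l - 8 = (l + 2)*(l^3 + 4*l^2 - l - 4) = (l - 1)*(l + 2)*(l^2 + 5*l + 4) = (l - 1)*(l + 2)*(l + 4)*(l + 1)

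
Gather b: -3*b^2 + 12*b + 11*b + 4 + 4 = -3*b^2 + 23*b + 8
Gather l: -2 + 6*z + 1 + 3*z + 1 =9*z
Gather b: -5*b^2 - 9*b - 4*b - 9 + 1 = -5*b^2 - 13*b - 8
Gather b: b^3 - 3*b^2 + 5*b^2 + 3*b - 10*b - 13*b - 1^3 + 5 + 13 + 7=b^3 + 2*b^2 - 20*b + 24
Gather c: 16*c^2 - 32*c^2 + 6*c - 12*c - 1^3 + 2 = -16*c^2 - 6*c + 1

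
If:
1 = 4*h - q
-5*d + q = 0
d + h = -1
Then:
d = -5/9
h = -4/9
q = -25/9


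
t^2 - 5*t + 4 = (t - 4)*(t - 1)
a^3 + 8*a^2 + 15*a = a*(a + 3)*(a + 5)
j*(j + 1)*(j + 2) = j^3 + 3*j^2 + 2*j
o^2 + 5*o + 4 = (o + 1)*(o + 4)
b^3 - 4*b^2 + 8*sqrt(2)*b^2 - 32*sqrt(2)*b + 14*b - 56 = (b - 4)*(b + sqrt(2))*(b + 7*sqrt(2))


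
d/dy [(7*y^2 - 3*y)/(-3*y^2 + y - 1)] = (-2*y^2 - 14*y + 3)/(9*y^4 - 6*y^3 + 7*y^2 - 2*y + 1)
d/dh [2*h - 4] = 2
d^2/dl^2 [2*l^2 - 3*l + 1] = 4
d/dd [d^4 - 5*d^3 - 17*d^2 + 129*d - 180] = 4*d^3 - 15*d^2 - 34*d + 129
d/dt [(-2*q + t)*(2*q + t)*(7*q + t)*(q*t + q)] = q*(-28*q^3 - 8*q^2*t - 4*q^2 + 21*q*t^2 + 14*q*t + 4*t^3 + 3*t^2)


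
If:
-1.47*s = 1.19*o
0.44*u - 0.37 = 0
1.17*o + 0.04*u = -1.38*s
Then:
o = -0.64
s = 0.52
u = 0.84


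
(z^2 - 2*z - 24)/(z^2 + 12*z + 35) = (z^2 - 2*z - 24)/(z^2 + 12*z + 35)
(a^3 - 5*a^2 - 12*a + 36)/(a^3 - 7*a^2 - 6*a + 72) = (a - 2)/(a - 4)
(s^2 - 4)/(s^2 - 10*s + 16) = (s + 2)/(s - 8)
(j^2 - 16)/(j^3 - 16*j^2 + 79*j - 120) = (j^2 - 16)/(j^3 - 16*j^2 + 79*j - 120)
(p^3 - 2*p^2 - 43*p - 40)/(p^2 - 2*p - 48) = (p^2 + 6*p + 5)/(p + 6)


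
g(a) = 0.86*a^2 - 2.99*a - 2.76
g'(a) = 1.72*a - 2.99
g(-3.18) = 15.44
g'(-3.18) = -8.46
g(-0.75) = -0.03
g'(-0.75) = -4.28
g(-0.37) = -1.54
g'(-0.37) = -3.63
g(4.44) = 0.92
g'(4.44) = 4.65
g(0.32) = -3.63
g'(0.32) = -2.44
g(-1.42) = 3.22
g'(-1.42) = -5.43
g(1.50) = -5.31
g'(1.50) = -0.41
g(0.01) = -2.79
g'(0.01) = -2.97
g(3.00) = -3.99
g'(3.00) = 2.17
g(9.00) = 39.99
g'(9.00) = 12.49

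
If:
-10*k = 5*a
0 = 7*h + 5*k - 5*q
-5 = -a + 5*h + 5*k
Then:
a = 25*q/12 + 35/12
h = 35*q/24 + 25/24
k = -25*q/24 - 35/24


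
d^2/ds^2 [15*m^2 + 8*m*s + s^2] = 2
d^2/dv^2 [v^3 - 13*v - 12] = 6*v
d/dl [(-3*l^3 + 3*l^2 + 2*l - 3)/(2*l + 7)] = (-12*l^3 - 57*l^2 + 42*l + 20)/(4*l^2 + 28*l + 49)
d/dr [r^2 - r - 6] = 2*r - 1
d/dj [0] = 0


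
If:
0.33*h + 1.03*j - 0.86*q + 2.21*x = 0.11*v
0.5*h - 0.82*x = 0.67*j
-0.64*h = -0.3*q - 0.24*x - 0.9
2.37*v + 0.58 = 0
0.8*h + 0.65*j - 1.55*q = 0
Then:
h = 2.16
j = 2.37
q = 2.11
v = -0.24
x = -0.62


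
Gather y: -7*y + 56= 56 - 7*y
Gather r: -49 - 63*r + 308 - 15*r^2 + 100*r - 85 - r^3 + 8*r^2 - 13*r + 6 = -r^3 - 7*r^2 + 24*r + 180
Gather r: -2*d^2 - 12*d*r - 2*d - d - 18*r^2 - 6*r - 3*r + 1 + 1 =-2*d^2 - 3*d - 18*r^2 + r*(-12*d - 9) + 2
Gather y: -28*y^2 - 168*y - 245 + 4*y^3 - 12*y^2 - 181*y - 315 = 4*y^3 - 40*y^2 - 349*y - 560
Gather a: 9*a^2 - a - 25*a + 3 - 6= 9*a^2 - 26*a - 3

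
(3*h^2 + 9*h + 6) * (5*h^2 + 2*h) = 15*h^4 + 51*h^3 + 48*h^2 + 12*h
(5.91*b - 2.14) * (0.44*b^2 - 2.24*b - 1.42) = 2.6004*b^3 - 14.18*b^2 - 3.5986*b + 3.0388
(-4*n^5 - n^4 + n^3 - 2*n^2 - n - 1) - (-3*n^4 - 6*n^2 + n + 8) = -4*n^5 + 2*n^4 + n^3 + 4*n^2 - 2*n - 9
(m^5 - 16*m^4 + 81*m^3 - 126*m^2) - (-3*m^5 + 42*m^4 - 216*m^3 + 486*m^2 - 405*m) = 4*m^5 - 58*m^4 + 297*m^3 - 612*m^2 + 405*m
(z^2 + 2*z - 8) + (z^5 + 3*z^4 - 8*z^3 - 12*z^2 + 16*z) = z^5 + 3*z^4 - 8*z^3 - 11*z^2 + 18*z - 8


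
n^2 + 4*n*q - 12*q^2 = (n - 2*q)*(n + 6*q)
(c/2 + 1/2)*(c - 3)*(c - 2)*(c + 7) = c^4/2 + 3*c^3/2 - 27*c^2/2 + 13*c/2 + 21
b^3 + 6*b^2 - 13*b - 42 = (b - 3)*(b + 2)*(b + 7)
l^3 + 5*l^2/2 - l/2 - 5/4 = (l + 5/2)*(l - sqrt(2)/2)*(l + sqrt(2)/2)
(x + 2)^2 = x^2 + 4*x + 4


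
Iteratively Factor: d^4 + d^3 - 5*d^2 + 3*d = (d)*(d^3 + d^2 - 5*d + 3) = d*(d - 1)*(d^2 + 2*d - 3) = d*(d - 1)^2*(d + 3)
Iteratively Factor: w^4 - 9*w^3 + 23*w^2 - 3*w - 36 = (w + 1)*(w^3 - 10*w^2 + 33*w - 36) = (w - 3)*(w + 1)*(w^2 - 7*w + 12) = (w - 3)^2*(w + 1)*(w - 4)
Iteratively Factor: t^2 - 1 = (t + 1)*(t - 1)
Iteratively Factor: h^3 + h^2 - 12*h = (h - 3)*(h^2 + 4*h) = (h - 3)*(h + 4)*(h)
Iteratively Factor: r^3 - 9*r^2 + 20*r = (r - 4)*(r^2 - 5*r) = (r - 5)*(r - 4)*(r)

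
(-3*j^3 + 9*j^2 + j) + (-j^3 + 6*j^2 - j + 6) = -4*j^3 + 15*j^2 + 6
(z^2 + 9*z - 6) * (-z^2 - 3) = -z^4 - 9*z^3 + 3*z^2 - 27*z + 18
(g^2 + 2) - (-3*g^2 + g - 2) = 4*g^2 - g + 4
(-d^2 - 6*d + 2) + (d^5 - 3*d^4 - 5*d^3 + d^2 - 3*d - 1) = d^5 - 3*d^4 - 5*d^3 - 9*d + 1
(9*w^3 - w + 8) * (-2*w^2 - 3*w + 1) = -18*w^5 - 27*w^4 + 11*w^3 - 13*w^2 - 25*w + 8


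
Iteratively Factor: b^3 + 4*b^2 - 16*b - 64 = (b + 4)*(b^2 - 16) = (b + 4)^2*(b - 4)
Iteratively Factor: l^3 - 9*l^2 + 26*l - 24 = (l - 2)*(l^2 - 7*l + 12) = (l - 3)*(l - 2)*(l - 4)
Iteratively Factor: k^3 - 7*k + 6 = (k + 3)*(k^2 - 3*k + 2) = (k - 1)*(k + 3)*(k - 2)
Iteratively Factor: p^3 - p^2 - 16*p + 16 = (p + 4)*(p^2 - 5*p + 4) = (p - 1)*(p + 4)*(p - 4)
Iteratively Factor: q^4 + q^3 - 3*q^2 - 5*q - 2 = (q + 1)*(q^3 - 3*q - 2) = (q - 2)*(q + 1)*(q^2 + 2*q + 1) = (q - 2)*(q + 1)^2*(q + 1)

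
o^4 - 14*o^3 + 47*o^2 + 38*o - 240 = (o - 8)*(o - 5)*(o - 3)*(o + 2)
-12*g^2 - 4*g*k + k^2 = (-6*g + k)*(2*g + k)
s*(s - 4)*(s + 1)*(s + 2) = s^4 - s^3 - 10*s^2 - 8*s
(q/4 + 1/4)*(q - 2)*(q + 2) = q^3/4 + q^2/4 - q - 1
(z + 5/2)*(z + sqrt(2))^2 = z^3 + 5*z^2/2 + 2*sqrt(2)*z^2 + 2*z + 5*sqrt(2)*z + 5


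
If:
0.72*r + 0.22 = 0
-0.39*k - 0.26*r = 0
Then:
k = 0.20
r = -0.31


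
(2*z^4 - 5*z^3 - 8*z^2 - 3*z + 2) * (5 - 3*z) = -6*z^5 + 25*z^4 - z^3 - 31*z^2 - 21*z + 10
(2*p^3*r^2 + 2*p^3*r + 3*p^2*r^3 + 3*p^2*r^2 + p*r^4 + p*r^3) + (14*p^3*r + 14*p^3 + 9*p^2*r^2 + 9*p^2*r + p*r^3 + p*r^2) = 2*p^3*r^2 + 16*p^3*r + 14*p^3 + 3*p^2*r^3 + 12*p^2*r^2 + 9*p^2*r + p*r^4 + 2*p*r^3 + p*r^2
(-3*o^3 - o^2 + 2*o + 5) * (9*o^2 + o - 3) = -27*o^5 - 12*o^4 + 26*o^3 + 50*o^2 - o - 15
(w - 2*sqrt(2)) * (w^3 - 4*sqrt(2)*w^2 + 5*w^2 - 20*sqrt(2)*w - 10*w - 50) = w^4 - 6*sqrt(2)*w^3 + 5*w^3 - 30*sqrt(2)*w^2 + 6*w^2 + 20*sqrt(2)*w + 30*w + 100*sqrt(2)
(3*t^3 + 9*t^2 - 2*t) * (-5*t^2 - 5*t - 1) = -15*t^5 - 60*t^4 - 38*t^3 + t^2 + 2*t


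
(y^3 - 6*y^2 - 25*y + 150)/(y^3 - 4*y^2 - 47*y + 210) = (y + 5)/(y + 7)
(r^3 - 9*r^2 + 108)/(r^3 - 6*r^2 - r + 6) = (r^2 - 3*r - 18)/(r^2 - 1)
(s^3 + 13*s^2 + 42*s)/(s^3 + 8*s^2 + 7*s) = (s + 6)/(s + 1)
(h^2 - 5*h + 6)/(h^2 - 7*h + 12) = (h - 2)/(h - 4)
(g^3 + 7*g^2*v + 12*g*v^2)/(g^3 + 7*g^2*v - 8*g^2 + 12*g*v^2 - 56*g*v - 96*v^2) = g/(g - 8)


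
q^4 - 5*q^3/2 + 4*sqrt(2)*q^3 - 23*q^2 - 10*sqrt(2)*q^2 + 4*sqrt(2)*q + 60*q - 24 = (q - 2)*(q - 1/2)*(q - 2*sqrt(2))*(q + 6*sqrt(2))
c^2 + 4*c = c*(c + 4)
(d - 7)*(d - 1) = d^2 - 8*d + 7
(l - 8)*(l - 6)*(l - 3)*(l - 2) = l^4 - 19*l^3 + 124*l^2 - 324*l + 288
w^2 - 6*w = w*(w - 6)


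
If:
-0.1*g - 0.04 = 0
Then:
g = -0.40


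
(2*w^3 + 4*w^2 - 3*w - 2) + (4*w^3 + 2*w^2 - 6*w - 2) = 6*w^3 + 6*w^2 - 9*w - 4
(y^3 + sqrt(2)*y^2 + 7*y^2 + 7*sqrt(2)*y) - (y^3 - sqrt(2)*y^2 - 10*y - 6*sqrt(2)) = 2*sqrt(2)*y^2 + 7*y^2 + 7*sqrt(2)*y + 10*y + 6*sqrt(2)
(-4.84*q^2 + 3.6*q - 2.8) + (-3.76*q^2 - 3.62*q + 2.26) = -8.6*q^2 - 0.02*q - 0.54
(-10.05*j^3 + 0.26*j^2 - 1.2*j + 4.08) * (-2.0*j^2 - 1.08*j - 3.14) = 20.1*j^5 + 10.334*j^4 + 33.6762*j^3 - 7.6804*j^2 - 0.638400000000001*j - 12.8112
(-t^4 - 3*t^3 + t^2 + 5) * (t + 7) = -t^5 - 10*t^4 - 20*t^3 + 7*t^2 + 5*t + 35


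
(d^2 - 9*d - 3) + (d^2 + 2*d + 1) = 2*d^2 - 7*d - 2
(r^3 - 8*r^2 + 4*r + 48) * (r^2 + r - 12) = r^5 - 7*r^4 - 16*r^3 + 148*r^2 - 576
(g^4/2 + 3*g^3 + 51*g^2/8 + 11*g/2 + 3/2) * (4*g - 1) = 2*g^5 + 23*g^4/2 + 45*g^3/2 + 125*g^2/8 + g/2 - 3/2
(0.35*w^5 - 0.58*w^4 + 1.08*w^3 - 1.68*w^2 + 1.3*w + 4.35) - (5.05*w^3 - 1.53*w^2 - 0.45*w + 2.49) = 0.35*w^5 - 0.58*w^4 - 3.97*w^3 - 0.15*w^2 + 1.75*w + 1.86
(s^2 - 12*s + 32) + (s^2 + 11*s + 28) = 2*s^2 - s + 60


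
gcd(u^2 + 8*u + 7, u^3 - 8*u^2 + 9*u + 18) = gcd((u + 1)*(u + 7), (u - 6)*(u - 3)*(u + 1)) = u + 1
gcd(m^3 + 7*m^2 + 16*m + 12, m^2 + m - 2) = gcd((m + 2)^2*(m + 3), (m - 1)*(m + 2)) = m + 2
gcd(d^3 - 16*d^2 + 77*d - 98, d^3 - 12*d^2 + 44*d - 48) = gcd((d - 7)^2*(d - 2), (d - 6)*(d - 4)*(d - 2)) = d - 2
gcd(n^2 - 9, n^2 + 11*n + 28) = 1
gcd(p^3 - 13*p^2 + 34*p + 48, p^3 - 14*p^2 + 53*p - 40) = p - 8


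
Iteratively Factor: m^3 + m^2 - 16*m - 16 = (m + 1)*(m^2 - 16) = (m + 1)*(m + 4)*(m - 4)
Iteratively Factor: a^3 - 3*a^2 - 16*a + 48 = (a - 3)*(a^2 - 16) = (a - 4)*(a - 3)*(a + 4)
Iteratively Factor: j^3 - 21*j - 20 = (j + 4)*(j^2 - 4*j - 5) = (j + 1)*(j + 4)*(j - 5)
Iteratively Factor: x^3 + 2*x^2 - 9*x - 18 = (x + 2)*(x^2 - 9) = (x - 3)*(x + 2)*(x + 3)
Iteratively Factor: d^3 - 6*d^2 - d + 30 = (d - 3)*(d^2 - 3*d - 10) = (d - 3)*(d + 2)*(d - 5)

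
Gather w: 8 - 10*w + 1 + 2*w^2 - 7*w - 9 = 2*w^2 - 17*w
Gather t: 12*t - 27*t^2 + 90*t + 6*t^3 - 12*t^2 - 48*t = 6*t^3 - 39*t^2 + 54*t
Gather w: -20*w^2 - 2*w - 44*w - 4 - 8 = -20*w^2 - 46*w - 12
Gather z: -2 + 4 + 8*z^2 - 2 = 8*z^2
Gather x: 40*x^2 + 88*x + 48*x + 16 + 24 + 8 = 40*x^2 + 136*x + 48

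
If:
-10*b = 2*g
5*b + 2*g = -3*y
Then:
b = 3*y/5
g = -3*y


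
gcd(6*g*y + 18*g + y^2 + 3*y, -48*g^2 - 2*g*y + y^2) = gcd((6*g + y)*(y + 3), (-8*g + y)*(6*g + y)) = 6*g + y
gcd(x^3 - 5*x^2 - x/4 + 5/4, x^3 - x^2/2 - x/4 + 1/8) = x^2 - 1/4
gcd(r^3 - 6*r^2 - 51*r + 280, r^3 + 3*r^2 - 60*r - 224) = r^2 - r - 56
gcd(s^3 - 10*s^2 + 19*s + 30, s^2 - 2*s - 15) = s - 5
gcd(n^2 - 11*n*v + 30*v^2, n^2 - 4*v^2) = 1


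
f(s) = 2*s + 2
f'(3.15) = 2.00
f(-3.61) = -5.22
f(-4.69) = -7.38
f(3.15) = 8.30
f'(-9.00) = 2.00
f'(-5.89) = 2.00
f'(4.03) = 2.00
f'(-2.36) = 2.00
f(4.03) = 10.06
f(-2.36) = -2.72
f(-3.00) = -4.00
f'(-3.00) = 2.00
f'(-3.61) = 2.00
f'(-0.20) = 2.00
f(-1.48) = -0.96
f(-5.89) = -9.78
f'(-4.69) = 2.00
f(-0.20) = 1.60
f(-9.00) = -16.00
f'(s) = 2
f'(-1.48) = 2.00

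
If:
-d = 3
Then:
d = -3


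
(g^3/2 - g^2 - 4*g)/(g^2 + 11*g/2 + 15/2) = g*(g^2 - 2*g - 8)/(2*g^2 + 11*g + 15)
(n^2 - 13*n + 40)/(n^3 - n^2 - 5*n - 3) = (-n^2 + 13*n - 40)/(-n^3 + n^2 + 5*n + 3)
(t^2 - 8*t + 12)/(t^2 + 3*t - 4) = (t^2 - 8*t + 12)/(t^2 + 3*t - 4)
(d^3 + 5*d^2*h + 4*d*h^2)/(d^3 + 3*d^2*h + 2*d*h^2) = (d + 4*h)/(d + 2*h)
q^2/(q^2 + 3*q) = q/(q + 3)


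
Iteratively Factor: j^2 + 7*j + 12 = (j + 3)*(j + 4)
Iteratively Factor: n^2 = (n)*(n)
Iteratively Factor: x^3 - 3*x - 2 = (x - 2)*(x^2 + 2*x + 1) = (x - 2)*(x + 1)*(x + 1)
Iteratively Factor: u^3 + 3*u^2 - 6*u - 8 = (u - 2)*(u^2 + 5*u + 4) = (u - 2)*(u + 4)*(u + 1)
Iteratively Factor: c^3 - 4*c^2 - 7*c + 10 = (c + 2)*(c^2 - 6*c + 5) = (c - 1)*(c + 2)*(c - 5)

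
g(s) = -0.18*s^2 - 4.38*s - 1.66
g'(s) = -0.36*s - 4.38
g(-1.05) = 2.74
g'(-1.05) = -4.00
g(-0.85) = 1.93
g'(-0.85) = -4.07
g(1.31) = -7.71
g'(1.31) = -4.85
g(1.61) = -9.18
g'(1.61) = -4.96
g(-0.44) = 0.23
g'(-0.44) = -4.22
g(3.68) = -20.22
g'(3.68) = -5.70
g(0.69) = -4.77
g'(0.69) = -4.63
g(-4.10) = 13.27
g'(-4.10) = -2.90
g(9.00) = -55.66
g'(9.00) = -7.62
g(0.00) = -1.66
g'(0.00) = -4.38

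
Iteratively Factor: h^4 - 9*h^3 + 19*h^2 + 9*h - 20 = (h - 4)*(h^3 - 5*h^2 - h + 5) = (h - 4)*(h - 1)*(h^2 - 4*h - 5) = (h - 5)*(h - 4)*(h - 1)*(h + 1)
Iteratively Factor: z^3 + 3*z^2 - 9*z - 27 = (z - 3)*(z^2 + 6*z + 9) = (z - 3)*(z + 3)*(z + 3)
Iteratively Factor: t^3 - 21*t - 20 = (t + 4)*(t^2 - 4*t - 5) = (t - 5)*(t + 4)*(t + 1)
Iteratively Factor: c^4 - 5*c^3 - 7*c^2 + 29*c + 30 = (c + 2)*(c^3 - 7*c^2 + 7*c + 15) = (c + 1)*(c + 2)*(c^2 - 8*c + 15) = (c - 5)*(c + 1)*(c + 2)*(c - 3)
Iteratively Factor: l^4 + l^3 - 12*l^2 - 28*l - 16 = (l + 1)*(l^3 - 12*l - 16) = (l + 1)*(l + 2)*(l^2 - 2*l - 8) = (l + 1)*(l + 2)^2*(l - 4)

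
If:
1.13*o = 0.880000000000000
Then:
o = 0.78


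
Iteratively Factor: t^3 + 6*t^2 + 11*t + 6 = (t + 1)*(t^2 + 5*t + 6) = (t + 1)*(t + 2)*(t + 3)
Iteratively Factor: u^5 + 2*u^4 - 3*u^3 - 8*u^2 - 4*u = (u + 1)*(u^4 + u^3 - 4*u^2 - 4*u) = (u + 1)*(u + 2)*(u^3 - u^2 - 2*u) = (u - 2)*(u + 1)*(u + 2)*(u^2 + u) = u*(u - 2)*(u + 1)*(u + 2)*(u + 1)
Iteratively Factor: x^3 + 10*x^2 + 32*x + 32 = (x + 2)*(x^2 + 8*x + 16) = (x + 2)*(x + 4)*(x + 4)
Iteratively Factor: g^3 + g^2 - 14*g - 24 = (g + 3)*(g^2 - 2*g - 8) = (g - 4)*(g + 3)*(g + 2)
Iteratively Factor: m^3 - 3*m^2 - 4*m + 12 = (m - 2)*(m^2 - m - 6) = (m - 2)*(m + 2)*(m - 3)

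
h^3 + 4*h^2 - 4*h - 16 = (h - 2)*(h + 2)*(h + 4)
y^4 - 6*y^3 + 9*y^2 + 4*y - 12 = (y - 3)*(y - 2)^2*(y + 1)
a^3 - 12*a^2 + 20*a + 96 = (a - 8)*(a - 6)*(a + 2)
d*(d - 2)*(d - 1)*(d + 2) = d^4 - d^3 - 4*d^2 + 4*d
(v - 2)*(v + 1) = v^2 - v - 2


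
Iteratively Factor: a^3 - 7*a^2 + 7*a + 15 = (a - 3)*(a^2 - 4*a - 5) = (a - 3)*(a + 1)*(a - 5)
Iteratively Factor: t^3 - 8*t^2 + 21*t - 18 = (t - 3)*(t^2 - 5*t + 6) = (t - 3)^2*(t - 2)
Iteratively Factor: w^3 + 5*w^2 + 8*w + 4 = (w + 2)*(w^2 + 3*w + 2) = (w + 1)*(w + 2)*(w + 2)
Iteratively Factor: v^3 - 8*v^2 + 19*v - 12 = (v - 3)*(v^2 - 5*v + 4) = (v - 3)*(v - 1)*(v - 4)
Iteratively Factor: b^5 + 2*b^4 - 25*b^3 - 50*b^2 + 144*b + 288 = (b + 3)*(b^4 - b^3 - 22*b^2 + 16*b + 96) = (b - 4)*(b + 3)*(b^3 + 3*b^2 - 10*b - 24) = (b - 4)*(b - 3)*(b + 3)*(b^2 + 6*b + 8) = (b - 4)*(b - 3)*(b + 3)*(b + 4)*(b + 2)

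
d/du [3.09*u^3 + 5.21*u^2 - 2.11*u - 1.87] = 9.27*u^2 + 10.42*u - 2.11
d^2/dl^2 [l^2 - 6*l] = 2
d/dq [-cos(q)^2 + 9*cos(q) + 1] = (2*cos(q) - 9)*sin(q)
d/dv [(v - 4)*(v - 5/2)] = 2*v - 13/2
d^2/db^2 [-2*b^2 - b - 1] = -4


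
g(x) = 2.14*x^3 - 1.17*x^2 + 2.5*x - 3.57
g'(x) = 6.42*x^2 - 2.34*x + 2.5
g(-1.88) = -26.62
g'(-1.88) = 29.59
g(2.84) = 43.11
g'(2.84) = 47.64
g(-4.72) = -266.47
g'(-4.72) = 156.57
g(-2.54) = -52.54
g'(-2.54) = 49.86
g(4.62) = 194.03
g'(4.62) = 128.72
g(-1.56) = -18.44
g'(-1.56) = 21.77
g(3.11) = 57.26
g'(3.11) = 57.32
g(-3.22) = -95.20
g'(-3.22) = 76.60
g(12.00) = 3555.87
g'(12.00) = 898.90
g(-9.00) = -1680.90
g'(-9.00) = 543.58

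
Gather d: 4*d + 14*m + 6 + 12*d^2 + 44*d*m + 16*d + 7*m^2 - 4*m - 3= 12*d^2 + d*(44*m + 20) + 7*m^2 + 10*m + 3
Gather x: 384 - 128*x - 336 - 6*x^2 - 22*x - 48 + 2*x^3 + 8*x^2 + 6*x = 2*x^3 + 2*x^2 - 144*x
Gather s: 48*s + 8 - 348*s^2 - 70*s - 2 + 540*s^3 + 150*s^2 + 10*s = 540*s^3 - 198*s^2 - 12*s + 6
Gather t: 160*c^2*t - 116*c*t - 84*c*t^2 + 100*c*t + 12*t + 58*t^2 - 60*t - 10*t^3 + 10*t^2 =-10*t^3 + t^2*(68 - 84*c) + t*(160*c^2 - 16*c - 48)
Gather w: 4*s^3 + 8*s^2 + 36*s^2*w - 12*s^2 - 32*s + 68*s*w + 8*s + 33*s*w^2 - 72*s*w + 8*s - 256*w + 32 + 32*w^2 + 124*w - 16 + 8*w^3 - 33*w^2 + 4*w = 4*s^3 - 4*s^2 - 16*s + 8*w^3 + w^2*(33*s - 1) + w*(36*s^2 - 4*s - 128) + 16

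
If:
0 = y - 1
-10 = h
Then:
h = -10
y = 1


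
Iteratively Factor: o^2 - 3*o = (o - 3)*(o)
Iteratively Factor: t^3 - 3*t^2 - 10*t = (t + 2)*(t^2 - 5*t) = t*(t + 2)*(t - 5)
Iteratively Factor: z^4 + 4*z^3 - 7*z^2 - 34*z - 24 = (z + 4)*(z^3 - 7*z - 6) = (z + 2)*(z + 4)*(z^2 - 2*z - 3) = (z - 3)*(z + 2)*(z + 4)*(z + 1)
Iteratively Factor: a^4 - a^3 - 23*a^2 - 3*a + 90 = (a + 3)*(a^3 - 4*a^2 - 11*a + 30) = (a - 2)*(a + 3)*(a^2 - 2*a - 15) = (a - 5)*(a - 2)*(a + 3)*(a + 3)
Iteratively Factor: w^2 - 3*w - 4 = (w + 1)*(w - 4)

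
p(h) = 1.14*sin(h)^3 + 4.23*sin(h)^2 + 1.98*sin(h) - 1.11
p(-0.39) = -1.31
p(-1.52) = -0.00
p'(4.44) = 0.81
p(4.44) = -0.11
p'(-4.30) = -5.05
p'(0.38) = 5.19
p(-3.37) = -0.43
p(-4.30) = 5.13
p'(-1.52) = -0.16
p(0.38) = 0.26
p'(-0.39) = -0.69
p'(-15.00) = 1.58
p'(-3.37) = -3.97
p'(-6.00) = 4.43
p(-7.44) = -0.25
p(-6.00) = -0.20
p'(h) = 3.42*sin(h)^2*cos(h) + 8.46*sin(h)*cos(h) + 1.98*cos(h)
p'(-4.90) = 2.54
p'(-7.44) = -1.17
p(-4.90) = 6.00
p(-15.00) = -0.92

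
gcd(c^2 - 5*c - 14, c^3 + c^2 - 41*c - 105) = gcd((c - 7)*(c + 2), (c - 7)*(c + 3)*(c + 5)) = c - 7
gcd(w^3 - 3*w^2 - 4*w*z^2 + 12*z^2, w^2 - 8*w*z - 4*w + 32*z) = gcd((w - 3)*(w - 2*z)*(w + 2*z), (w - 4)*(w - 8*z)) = 1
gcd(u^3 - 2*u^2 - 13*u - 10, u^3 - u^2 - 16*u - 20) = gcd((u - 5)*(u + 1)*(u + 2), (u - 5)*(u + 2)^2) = u^2 - 3*u - 10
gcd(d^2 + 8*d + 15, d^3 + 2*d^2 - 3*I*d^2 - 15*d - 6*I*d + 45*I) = d + 5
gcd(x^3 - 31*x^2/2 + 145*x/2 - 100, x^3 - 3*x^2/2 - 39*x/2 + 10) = x - 5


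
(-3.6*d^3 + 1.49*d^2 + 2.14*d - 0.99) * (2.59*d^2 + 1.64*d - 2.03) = -9.324*d^5 - 2.0449*d^4 + 15.2942*d^3 - 2.0792*d^2 - 5.9678*d + 2.0097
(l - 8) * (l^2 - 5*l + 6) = l^3 - 13*l^2 + 46*l - 48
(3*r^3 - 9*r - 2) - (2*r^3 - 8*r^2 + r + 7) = r^3 + 8*r^2 - 10*r - 9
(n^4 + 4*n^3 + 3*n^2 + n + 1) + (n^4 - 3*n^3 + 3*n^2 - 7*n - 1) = 2*n^4 + n^3 + 6*n^2 - 6*n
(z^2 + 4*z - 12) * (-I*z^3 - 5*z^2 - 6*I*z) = -I*z^5 - 5*z^4 - 4*I*z^4 - 20*z^3 + 6*I*z^3 + 60*z^2 - 24*I*z^2 + 72*I*z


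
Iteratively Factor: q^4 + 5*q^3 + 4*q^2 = (q + 4)*(q^3 + q^2) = q*(q + 4)*(q^2 + q) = q^2*(q + 4)*(q + 1)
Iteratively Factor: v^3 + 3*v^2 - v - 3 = (v - 1)*(v^2 + 4*v + 3) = (v - 1)*(v + 3)*(v + 1)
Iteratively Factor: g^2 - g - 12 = (g + 3)*(g - 4)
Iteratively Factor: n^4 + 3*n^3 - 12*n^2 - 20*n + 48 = (n - 2)*(n^3 + 5*n^2 - 2*n - 24) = (n - 2)*(n + 4)*(n^2 + n - 6) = (n - 2)*(n + 3)*(n + 4)*(n - 2)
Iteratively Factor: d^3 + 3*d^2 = (d)*(d^2 + 3*d) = d^2*(d + 3)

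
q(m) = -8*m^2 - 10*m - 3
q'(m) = -16*m - 10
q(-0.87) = -0.36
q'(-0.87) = 3.92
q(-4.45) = -116.92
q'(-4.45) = 61.20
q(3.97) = -168.79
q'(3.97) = -73.52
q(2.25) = -66.00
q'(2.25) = -46.00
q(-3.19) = -52.51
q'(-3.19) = 41.04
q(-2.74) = -35.66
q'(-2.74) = 33.84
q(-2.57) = -30.14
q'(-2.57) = 31.12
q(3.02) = -106.16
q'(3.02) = -58.32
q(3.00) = -105.00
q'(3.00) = -58.00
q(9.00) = -741.00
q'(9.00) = -154.00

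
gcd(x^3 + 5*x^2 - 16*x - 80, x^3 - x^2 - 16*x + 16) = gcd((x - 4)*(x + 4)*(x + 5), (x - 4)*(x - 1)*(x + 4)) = x^2 - 16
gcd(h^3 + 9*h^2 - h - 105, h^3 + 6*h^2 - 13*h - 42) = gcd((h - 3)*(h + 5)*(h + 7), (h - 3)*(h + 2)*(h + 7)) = h^2 + 4*h - 21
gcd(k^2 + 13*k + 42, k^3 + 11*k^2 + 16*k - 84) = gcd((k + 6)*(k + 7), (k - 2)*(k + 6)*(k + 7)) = k^2 + 13*k + 42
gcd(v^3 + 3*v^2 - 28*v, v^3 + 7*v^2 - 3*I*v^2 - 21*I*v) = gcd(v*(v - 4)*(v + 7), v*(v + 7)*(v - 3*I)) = v^2 + 7*v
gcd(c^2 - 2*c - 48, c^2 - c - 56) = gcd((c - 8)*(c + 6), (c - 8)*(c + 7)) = c - 8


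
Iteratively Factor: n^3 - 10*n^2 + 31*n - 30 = (n - 3)*(n^2 - 7*n + 10) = (n - 5)*(n - 3)*(n - 2)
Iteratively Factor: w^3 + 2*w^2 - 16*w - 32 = (w - 4)*(w^2 + 6*w + 8) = (w - 4)*(w + 2)*(w + 4)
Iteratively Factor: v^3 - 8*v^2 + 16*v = (v)*(v^2 - 8*v + 16) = v*(v - 4)*(v - 4)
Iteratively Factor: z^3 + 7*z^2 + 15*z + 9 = (z + 3)*(z^2 + 4*z + 3) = (z + 1)*(z + 3)*(z + 3)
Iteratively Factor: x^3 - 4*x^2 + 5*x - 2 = (x - 1)*(x^2 - 3*x + 2) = (x - 1)^2*(x - 2)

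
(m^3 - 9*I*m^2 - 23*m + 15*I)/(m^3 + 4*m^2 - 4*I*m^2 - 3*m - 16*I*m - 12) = (m - 5*I)/(m + 4)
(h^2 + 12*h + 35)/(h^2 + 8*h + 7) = (h + 5)/(h + 1)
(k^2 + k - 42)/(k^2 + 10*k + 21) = (k - 6)/(k + 3)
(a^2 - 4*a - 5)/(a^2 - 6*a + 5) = (a + 1)/(a - 1)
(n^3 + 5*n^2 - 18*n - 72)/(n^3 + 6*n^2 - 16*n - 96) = (n + 3)/(n + 4)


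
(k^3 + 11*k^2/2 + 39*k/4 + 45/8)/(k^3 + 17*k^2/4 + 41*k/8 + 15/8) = (4*k^2 + 12*k + 9)/(4*k^2 + 7*k + 3)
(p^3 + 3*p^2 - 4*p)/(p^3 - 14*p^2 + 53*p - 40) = p*(p + 4)/(p^2 - 13*p + 40)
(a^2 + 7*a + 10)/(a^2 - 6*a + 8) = (a^2 + 7*a + 10)/(a^2 - 6*a + 8)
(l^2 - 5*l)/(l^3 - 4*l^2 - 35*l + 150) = l/(l^2 + l - 30)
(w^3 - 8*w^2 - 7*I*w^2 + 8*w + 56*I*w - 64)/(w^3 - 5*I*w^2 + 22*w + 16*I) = (w - 8)/(w + 2*I)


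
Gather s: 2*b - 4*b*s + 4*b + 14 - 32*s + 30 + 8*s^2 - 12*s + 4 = 6*b + 8*s^2 + s*(-4*b - 44) + 48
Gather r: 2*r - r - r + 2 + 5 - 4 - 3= 0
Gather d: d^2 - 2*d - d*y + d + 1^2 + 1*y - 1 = d^2 + d*(-y - 1) + y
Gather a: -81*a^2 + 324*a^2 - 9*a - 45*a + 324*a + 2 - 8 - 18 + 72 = 243*a^2 + 270*a + 48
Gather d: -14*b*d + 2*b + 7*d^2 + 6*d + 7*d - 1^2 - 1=2*b + 7*d^2 + d*(13 - 14*b) - 2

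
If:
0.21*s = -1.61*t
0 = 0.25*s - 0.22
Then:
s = 0.88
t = -0.11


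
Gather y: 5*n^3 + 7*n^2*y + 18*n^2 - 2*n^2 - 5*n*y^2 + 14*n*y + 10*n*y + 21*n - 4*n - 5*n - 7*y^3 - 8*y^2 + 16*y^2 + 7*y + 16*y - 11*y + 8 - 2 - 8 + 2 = 5*n^3 + 16*n^2 + 12*n - 7*y^3 + y^2*(8 - 5*n) + y*(7*n^2 + 24*n + 12)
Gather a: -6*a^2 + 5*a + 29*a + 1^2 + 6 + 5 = -6*a^2 + 34*a + 12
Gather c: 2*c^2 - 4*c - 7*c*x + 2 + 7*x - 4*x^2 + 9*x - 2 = 2*c^2 + c*(-7*x - 4) - 4*x^2 + 16*x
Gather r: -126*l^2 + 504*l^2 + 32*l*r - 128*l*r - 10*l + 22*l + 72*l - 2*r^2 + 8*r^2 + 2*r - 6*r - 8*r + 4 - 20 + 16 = 378*l^2 + 84*l + 6*r^2 + r*(-96*l - 12)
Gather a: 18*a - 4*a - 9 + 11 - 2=14*a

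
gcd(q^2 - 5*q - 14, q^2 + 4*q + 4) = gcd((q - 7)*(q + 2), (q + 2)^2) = q + 2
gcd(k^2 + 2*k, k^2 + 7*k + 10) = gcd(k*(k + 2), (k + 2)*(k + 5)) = k + 2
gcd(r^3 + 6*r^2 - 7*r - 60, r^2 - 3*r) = r - 3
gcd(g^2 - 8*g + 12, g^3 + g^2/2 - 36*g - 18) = g - 6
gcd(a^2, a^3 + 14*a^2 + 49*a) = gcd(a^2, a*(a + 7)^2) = a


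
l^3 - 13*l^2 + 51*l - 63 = (l - 7)*(l - 3)^2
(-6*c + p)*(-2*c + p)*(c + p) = 12*c^3 + 4*c^2*p - 7*c*p^2 + p^3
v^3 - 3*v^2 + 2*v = v*(v - 2)*(v - 1)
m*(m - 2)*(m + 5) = m^3 + 3*m^2 - 10*m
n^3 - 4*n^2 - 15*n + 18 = (n - 6)*(n - 1)*(n + 3)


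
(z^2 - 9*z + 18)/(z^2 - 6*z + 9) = (z - 6)/(z - 3)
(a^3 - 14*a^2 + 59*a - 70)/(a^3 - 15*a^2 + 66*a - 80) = (a - 7)/(a - 8)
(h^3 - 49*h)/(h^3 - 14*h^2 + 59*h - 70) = h*(h + 7)/(h^2 - 7*h + 10)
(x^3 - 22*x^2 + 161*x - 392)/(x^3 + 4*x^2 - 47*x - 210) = (x^2 - 15*x + 56)/(x^2 + 11*x + 30)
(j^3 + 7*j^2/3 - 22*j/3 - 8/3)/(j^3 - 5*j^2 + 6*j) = (3*j^2 + 13*j + 4)/(3*j*(j - 3))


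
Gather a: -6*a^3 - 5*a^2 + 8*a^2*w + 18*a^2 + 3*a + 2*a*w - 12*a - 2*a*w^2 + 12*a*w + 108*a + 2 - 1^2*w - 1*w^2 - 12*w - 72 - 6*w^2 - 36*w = -6*a^3 + a^2*(8*w + 13) + a*(-2*w^2 + 14*w + 99) - 7*w^2 - 49*w - 70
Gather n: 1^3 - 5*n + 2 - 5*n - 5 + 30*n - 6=20*n - 8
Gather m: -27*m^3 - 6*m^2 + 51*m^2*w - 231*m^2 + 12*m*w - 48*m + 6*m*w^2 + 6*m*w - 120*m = -27*m^3 + m^2*(51*w - 237) + m*(6*w^2 + 18*w - 168)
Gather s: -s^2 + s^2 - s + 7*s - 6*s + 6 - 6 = 0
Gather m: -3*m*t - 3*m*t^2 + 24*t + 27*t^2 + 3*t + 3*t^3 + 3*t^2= m*(-3*t^2 - 3*t) + 3*t^3 + 30*t^2 + 27*t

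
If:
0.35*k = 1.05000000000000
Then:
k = 3.00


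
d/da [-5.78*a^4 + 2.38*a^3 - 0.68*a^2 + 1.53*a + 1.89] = -23.12*a^3 + 7.14*a^2 - 1.36*a + 1.53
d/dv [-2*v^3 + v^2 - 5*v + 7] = -6*v^2 + 2*v - 5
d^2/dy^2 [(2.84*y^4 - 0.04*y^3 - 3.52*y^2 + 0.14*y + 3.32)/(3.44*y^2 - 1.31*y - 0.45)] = (67.214848*y^6 - 76.789056*y^5 + 2.86442399999999*y^4 - 1.885896*y^3 + 209.791272*y^2 - 88.515768*y + 20.082964)/(40.707584*y^6 - 46.506048*y^5 + 1.734792*y^4 + 9.919189*y^3 - 0.226935*y^2 - 0.795825*y - 0.091125)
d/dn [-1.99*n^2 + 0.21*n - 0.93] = 0.21 - 3.98*n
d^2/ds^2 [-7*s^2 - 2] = -14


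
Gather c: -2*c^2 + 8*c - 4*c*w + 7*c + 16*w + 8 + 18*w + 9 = -2*c^2 + c*(15 - 4*w) + 34*w + 17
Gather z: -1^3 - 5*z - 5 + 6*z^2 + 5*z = 6*z^2 - 6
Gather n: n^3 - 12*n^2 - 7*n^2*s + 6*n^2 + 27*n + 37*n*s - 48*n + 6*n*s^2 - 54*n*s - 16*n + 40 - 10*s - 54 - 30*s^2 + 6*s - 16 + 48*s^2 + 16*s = n^3 + n^2*(-7*s - 6) + n*(6*s^2 - 17*s - 37) + 18*s^2 + 12*s - 30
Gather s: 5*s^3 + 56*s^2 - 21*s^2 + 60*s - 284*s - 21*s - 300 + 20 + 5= 5*s^3 + 35*s^2 - 245*s - 275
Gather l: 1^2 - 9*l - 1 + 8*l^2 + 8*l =8*l^2 - l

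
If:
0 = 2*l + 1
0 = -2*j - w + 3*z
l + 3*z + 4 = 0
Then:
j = -w/2 - 7/4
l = -1/2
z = -7/6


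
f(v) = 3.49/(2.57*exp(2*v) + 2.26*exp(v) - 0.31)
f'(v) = 3.49*(-5.14*exp(2*v) - 2.26*exp(v))/(2.57*exp(2*v) + 2.26*exp(v) - 0.31)^2 = (-17.9386*exp(v) - 7.8874)*exp(v)/(2.57*exp(2*v) + 2.26*exp(v) - 0.31)^2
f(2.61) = 0.01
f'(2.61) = -0.01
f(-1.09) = 4.71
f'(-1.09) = -8.54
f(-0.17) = 1.02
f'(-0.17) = -1.65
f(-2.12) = -2051.72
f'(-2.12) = -416526.23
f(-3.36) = -15.28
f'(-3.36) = -5.67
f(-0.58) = 1.98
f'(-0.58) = -3.24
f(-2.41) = -40.45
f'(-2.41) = -114.59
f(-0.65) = 2.22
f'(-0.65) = -3.65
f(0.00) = 0.77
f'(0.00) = -1.26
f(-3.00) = -18.26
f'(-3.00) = -11.97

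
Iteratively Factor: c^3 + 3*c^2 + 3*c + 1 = (c + 1)*(c^2 + 2*c + 1) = (c + 1)^2*(c + 1)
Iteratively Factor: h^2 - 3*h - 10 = (h - 5)*(h + 2)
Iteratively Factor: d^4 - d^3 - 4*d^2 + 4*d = (d - 2)*(d^3 + d^2 - 2*d) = (d - 2)*(d - 1)*(d^2 + 2*d) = (d - 2)*(d - 1)*(d + 2)*(d)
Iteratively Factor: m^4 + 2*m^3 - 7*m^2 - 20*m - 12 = (m + 1)*(m^3 + m^2 - 8*m - 12) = (m + 1)*(m + 2)*(m^2 - m - 6) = (m - 3)*(m + 1)*(m + 2)*(m + 2)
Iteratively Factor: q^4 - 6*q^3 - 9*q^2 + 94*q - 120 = (q + 4)*(q^3 - 10*q^2 + 31*q - 30) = (q - 2)*(q + 4)*(q^2 - 8*q + 15) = (q - 5)*(q - 2)*(q + 4)*(q - 3)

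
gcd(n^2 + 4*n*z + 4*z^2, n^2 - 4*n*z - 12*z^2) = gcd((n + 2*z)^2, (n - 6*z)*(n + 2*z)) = n + 2*z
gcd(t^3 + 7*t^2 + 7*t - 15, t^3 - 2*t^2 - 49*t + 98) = 1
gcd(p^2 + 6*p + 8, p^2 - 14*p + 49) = 1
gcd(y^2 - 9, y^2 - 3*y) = y - 3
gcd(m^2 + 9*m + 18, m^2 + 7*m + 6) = m + 6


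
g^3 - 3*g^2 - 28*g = g*(g - 7)*(g + 4)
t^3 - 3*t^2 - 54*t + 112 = (t - 8)*(t - 2)*(t + 7)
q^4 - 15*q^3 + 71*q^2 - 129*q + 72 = (q - 8)*(q - 3)^2*(q - 1)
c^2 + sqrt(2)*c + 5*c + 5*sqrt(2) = (c + 5)*(c + sqrt(2))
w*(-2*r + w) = -2*r*w + w^2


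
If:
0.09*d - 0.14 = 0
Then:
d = 1.56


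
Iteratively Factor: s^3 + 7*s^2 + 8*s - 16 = (s - 1)*(s^2 + 8*s + 16) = (s - 1)*(s + 4)*(s + 4)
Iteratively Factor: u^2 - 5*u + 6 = (u - 3)*(u - 2)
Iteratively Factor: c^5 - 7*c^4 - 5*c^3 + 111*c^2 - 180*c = (c - 5)*(c^4 - 2*c^3 - 15*c^2 + 36*c) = (c - 5)*(c - 3)*(c^3 + c^2 - 12*c) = (c - 5)*(c - 3)*(c + 4)*(c^2 - 3*c) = (c - 5)*(c - 3)^2*(c + 4)*(c)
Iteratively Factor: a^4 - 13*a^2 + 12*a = (a + 4)*(a^3 - 4*a^2 + 3*a) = (a - 1)*(a + 4)*(a^2 - 3*a) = (a - 3)*(a - 1)*(a + 4)*(a)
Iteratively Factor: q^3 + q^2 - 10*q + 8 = (q - 1)*(q^2 + 2*q - 8) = (q - 1)*(q + 4)*(q - 2)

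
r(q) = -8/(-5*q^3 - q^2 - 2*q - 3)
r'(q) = -8*(15*q^2 + 2*q + 2)/(-5*q^3 - q^2 - 2*q - 3)^2 = 8*(-15*q^2 - 2*q - 2)/(5*q^3 + q^2 + 2*q + 3)^2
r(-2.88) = -0.07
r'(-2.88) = -0.07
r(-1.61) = -0.43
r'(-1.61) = -0.88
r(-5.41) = -0.01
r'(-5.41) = -0.01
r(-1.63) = -0.42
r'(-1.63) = -0.83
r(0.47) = 1.71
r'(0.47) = -2.28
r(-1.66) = -0.39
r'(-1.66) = -0.77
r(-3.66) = -0.03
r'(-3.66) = -0.03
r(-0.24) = 3.19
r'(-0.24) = -3.03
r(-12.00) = 0.00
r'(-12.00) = 0.00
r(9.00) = 0.00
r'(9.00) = 0.00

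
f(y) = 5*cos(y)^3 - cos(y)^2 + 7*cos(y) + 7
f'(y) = -15*sin(y)*cos(y)^2 + 2*sin(y)*cos(y) - 7*sin(y)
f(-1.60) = 6.79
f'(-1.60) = 7.07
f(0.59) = 14.99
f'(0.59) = -8.73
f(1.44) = 7.91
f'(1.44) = -6.93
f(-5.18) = 10.41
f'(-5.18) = -8.16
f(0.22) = 17.53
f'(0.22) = -4.22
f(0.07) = 17.95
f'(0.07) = -1.39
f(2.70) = -3.84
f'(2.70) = -9.00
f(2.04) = 3.17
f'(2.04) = -9.79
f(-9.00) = -3.99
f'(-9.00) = 8.77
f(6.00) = 17.23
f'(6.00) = 5.28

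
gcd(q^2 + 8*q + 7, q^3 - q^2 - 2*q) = q + 1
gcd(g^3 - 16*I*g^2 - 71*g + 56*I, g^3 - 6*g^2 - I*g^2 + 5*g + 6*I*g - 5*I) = g - I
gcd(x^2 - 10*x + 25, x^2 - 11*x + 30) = x - 5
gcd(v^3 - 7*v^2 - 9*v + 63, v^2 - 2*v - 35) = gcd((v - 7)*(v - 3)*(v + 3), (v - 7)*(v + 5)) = v - 7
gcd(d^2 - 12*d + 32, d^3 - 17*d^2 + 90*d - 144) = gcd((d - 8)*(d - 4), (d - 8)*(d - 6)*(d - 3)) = d - 8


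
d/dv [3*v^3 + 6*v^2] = 3*v*(3*v + 4)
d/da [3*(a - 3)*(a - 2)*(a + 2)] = 9*a^2 - 18*a - 12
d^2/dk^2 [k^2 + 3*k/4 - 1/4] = 2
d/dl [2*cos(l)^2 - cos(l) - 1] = (1 - 4*cos(l))*sin(l)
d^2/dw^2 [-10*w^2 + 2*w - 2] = -20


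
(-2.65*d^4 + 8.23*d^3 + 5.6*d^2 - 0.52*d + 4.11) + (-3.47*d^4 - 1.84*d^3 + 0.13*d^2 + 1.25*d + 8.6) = -6.12*d^4 + 6.39*d^3 + 5.73*d^2 + 0.73*d + 12.71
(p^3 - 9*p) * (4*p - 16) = 4*p^4 - 16*p^3 - 36*p^2 + 144*p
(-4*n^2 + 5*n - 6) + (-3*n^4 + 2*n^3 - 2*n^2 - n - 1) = -3*n^4 + 2*n^3 - 6*n^2 + 4*n - 7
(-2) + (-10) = -12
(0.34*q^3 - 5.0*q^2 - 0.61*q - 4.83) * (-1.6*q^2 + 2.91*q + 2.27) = -0.544*q^5 + 8.9894*q^4 - 12.8022*q^3 - 5.3971*q^2 - 15.44*q - 10.9641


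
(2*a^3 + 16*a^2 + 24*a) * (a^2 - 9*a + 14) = 2*a^5 - 2*a^4 - 92*a^3 + 8*a^2 + 336*a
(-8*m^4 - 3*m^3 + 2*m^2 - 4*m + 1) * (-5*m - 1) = 40*m^5 + 23*m^4 - 7*m^3 + 18*m^2 - m - 1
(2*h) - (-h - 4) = 3*h + 4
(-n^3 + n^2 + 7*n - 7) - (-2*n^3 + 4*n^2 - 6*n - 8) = n^3 - 3*n^2 + 13*n + 1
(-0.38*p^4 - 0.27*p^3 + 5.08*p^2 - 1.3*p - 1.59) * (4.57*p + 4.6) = -1.7366*p^5 - 2.9819*p^4 + 21.9736*p^3 + 17.427*p^2 - 13.2463*p - 7.314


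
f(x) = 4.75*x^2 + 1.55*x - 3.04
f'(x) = 9.5*x + 1.55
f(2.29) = 25.42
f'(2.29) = 23.30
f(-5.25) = 119.74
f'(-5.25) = -48.32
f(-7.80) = 273.86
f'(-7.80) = -72.55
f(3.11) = 47.72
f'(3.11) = 31.10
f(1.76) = 14.40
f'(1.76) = 18.27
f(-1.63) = 7.05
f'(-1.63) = -13.94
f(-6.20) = 169.94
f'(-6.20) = -57.35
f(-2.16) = 15.77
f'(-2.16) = -18.97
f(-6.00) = 158.66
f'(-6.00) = -55.45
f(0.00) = -3.04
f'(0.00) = 1.55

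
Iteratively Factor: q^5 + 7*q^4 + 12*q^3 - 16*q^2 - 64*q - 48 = (q + 2)*(q^4 + 5*q^3 + 2*q^2 - 20*q - 24) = (q + 2)^2*(q^3 + 3*q^2 - 4*q - 12) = (q + 2)^3*(q^2 + q - 6) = (q + 2)^3*(q + 3)*(q - 2)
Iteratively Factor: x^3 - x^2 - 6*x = (x)*(x^2 - x - 6) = x*(x + 2)*(x - 3)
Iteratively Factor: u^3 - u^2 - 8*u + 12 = (u - 2)*(u^2 + u - 6) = (u - 2)^2*(u + 3)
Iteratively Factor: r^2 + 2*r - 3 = (r - 1)*(r + 3)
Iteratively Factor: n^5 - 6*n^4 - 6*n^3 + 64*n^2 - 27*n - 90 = (n + 3)*(n^4 - 9*n^3 + 21*n^2 + n - 30) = (n - 5)*(n + 3)*(n^3 - 4*n^2 + n + 6) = (n - 5)*(n - 3)*(n + 3)*(n^2 - n - 2) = (n - 5)*(n - 3)*(n + 1)*(n + 3)*(n - 2)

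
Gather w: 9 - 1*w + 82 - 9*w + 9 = 100 - 10*w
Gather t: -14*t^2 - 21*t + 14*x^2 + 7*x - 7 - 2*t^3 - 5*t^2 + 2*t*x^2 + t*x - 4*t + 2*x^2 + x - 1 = -2*t^3 - 19*t^2 + t*(2*x^2 + x - 25) + 16*x^2 + 8*x - 8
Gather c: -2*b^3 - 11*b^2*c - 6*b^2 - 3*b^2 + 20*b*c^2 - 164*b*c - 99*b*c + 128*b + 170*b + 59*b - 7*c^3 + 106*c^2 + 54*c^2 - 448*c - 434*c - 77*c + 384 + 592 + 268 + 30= -2*b^3 - 9*b^2 + 357*b - 7*c^3 + c^2*(20*b + 160) + c*(-11*b^2 - 263*b - 959) + 1274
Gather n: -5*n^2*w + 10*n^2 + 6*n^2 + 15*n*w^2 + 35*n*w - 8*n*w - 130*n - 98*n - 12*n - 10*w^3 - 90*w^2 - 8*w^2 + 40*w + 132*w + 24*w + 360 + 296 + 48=n^2*(16 - 5*w) + n*(15*w^2 + 27*w - 240) - 10*w^3 - 98*w^2 + 196*w + 704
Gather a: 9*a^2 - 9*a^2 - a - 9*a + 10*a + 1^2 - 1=0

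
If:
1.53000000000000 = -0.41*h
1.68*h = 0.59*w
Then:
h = -3.73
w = -10.63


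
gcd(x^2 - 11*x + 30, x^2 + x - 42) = x - 6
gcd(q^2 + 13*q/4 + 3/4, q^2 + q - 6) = q + 3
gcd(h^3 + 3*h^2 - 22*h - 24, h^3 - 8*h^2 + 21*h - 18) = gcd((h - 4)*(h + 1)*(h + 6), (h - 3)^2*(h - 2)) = 1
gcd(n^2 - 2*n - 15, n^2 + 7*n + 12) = n + 3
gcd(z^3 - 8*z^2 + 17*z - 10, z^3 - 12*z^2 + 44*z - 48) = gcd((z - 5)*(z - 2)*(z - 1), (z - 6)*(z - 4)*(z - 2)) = z - 2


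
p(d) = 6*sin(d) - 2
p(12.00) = -5.22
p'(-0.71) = 4.55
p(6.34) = -1.66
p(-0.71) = -5.91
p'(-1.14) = 2.51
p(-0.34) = -4.00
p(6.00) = -3.68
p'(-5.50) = 4.25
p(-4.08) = 2.84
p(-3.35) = -0.76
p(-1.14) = -7.45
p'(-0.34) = 5.66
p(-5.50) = 2.23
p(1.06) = 3.23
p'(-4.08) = -3.55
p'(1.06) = 2.93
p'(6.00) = 5.76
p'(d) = 6*cos(d)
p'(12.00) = 5.06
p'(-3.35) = -5.87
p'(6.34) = 5.99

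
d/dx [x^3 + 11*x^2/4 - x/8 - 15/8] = 3*x^2 + 11*x/2 - 1/8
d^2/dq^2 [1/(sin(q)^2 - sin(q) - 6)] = (4*sin(q)^4 - 3*sin(q)^3 + 19*sin(q)^2 - 14)/(sin(q) + cos(q)^2 + 5)^3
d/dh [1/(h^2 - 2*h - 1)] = 2*(1 - h)/(-h^2 + 2*h + 1)^2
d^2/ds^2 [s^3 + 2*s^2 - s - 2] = 6*s + 4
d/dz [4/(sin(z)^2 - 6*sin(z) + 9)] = -8*cos(z)/(sin(z) - 3)^3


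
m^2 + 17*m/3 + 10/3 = (m + 2/3)*(m + 5)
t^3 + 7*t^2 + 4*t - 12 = (t - 1)*(t + 2)*(t + 6)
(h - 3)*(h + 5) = h^2 + 2*h - 15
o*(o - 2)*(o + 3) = o^3 + o^2 - 6*o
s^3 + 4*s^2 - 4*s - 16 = (s - 2)*(s + 2)*(s + 4)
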